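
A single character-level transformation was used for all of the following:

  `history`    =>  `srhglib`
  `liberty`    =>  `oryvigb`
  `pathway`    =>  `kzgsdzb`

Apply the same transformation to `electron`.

Each letter is replaced by its mirror in the alphabet: a↔z, b↔y, c↔x, and so on (the Atbash cipher).
On electron: e↔v, l↔o, e↔v, c↔x, t↔g, r↔i, o↔l, n↔m.

vovxgilm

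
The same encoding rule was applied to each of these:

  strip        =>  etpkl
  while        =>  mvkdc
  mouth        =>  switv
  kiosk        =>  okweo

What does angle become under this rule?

uhgdc

Treating letters as 0–25, the rule is x ↦ 15x + 20 (mod 26).
On angle: a(0)→15·0+20≡20=u; n(13)→15·13+20≡7=h; g(6)→15·6+20≡6=g; l(11)→15·11+20≡3=d; e(4)→15·4+20≡2=c (all mod 26).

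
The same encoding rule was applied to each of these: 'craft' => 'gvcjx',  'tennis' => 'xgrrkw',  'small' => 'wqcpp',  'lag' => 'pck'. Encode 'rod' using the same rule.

vqh

Vowels shift forward by 2 and consonants shift forward by 4.
For rod: r(cons)+4=v, o(vowel)+2=q, d(cons)+4=h.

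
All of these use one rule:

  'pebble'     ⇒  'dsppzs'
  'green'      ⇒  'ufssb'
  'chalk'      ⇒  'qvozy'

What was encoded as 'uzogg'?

glass

Compare letters: p→d is +14, e→s is +14, b→p is +14 — a constant shift. This is a Caesar cipher with shift 14.
Undoing it on uzogg: u−14=g, z−14=l, o−14=a, g−14=s, g−14=s.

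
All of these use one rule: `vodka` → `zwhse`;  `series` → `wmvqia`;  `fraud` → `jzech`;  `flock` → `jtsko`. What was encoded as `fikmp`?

bagel

The shifts repeat in a cycle of length 2: positions 0,1,… shift by +4, +8, then the pattern repeats.
Undoing it on fikmp: f−4=b, i−8=a, k−4=g, m−8=e, p−4=l.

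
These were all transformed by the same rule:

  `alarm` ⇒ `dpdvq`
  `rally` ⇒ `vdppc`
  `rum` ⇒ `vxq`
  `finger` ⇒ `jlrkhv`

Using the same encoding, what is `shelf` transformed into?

wlhpj

The shift depends on letter class: consonant l→p is +4, but vowel a→d is +3. Two shifts are in play — +3 for a/e/i/o/u, +4 for every other letter.
Applying it to shelf: s(cons)+4=w, h(cons)+4=l, e(vowel)+3=h, l(cons)+4=p, f(cons)+4=j.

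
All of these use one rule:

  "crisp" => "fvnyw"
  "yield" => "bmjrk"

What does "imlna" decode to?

Each letter shifts forward by (position + 3), i.e. 3, 4, 5, … — the shift grows by one for each successive letter.
Reversing it on imlna: i−3=f, m−4=i, l−5=g, n−6=h, a−7=t.

fight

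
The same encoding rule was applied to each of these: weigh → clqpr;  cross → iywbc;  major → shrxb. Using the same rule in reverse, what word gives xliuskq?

In weigh: w→c is +6, e→l is +7, i→q is +8, g→p is +9 — the shift increases by 1 each position. Letter i (0-indexed) is shifted by i+6, so successive shifts are 6, 7, 8, ….
Decoding xliuskq: x−6=r, l−7=e, i−8=a, u−9=l, s−10=i, k−11=z, q−12=e.

realize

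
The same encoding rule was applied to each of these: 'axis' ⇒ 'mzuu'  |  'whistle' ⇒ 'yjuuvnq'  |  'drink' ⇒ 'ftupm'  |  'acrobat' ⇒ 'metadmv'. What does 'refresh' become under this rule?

The shift depends on letter class: consonant x→z is +2, but vowel a→m is +12. Vowels shift forward by 12 and consonants shift forward by 2.
On refresh: r(cons)+2=t, e(vowel)+12=q, f(cons)+2=h, r(cons)+2=t, e(vowel)+12=q, s(cons)+2=u, h(cons)+2=j.

tqhtquj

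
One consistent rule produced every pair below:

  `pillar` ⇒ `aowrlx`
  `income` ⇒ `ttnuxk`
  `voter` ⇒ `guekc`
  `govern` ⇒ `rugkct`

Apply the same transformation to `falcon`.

qgwizt

Shifts by position in pillar: pos 0: p→a (+11), pos 1: i→o (+6), pos 2: l→w (+11), pos 3: l→r (+6) — repeating every 2. A repeating key of period 2 is used — shifts +11, +6 over and over.
On falcon: f+11=q, a+6=g, l+11=w, c+6=i, o+11=z, n+6=t.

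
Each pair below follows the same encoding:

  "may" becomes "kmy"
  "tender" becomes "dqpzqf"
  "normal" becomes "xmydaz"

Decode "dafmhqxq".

elevator

The output letters match the input read backwards, each shifted +12: may reversed is yam. The word is reversed, then every letter is shifted forward by 12.
Undoing it on dafmhqxq: shift back: d−12=r, a−12=o, f−12=t, m−12=a, h−12=v, q−12=e, x−12=l, q−12=e → rotavele; then reverse → elevator.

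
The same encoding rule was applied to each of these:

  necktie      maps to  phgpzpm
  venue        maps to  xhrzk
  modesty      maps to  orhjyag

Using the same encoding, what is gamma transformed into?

idqrg

In necktie: n→p is +2, e→h is +3, c→g is +4, k→p is +5 — the shift increases by 1 each position. Each letter shifts forward by (position + 2), i.e. 2, 3, 4, … — the shift grows by one for each successive letter.
For gamma: g+2=i, a+3=d, m+4=q, m+5=r, a+6=g.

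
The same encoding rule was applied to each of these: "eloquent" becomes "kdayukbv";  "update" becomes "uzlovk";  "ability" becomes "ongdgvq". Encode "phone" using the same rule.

zhabk

e(4)→k(10) and l(11)→d(3) fit y≡25x+14 (mod 26); the inverse of 25 mod 26 is 25. Each letter's alphabet position (a=0..z=25) is mapped through 25·x+14 mod 26 — an affine cipher.
Applying it to phone: p(15)→25·15+14≡25=z; h(7)→25·7+14≡7=h; o(14)→25·14+14≡0=a; n(13)→25·13+14≡1=b; e(4)→25·4+14≡10=k (all mod 26).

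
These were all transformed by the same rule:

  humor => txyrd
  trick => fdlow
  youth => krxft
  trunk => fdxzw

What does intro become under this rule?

Two shifts are in play — +3 for a/e/i/o/u, +12 for every other letter.
Applying it to intro: i(vowel)+3=l, n(cons)+12=z, t(cons)+12=f, r(cons)+12=d, o(vowel)+3=r.

lzfdr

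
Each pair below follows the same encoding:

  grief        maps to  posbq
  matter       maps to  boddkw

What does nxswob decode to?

remind

The output letters match the input read backwards, each shifted +10: grief reversed is feirg. The word is reversed, then every letter is shifted forward by 10.
Reversing it on nxswob: shift back: n−10=d, x−10=n, s−10=i, w−10=m, o−10=e, b−10=r → dnimer; then reverse → remind.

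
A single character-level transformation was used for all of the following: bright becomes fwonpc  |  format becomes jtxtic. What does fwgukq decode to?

branch

Letter i (0-indexed) is shifted by i+4, so successive shifts are 4, 5, 6, ….
Reversing it on fwgukq: f−4=b, w−5=r, g−6=a, u−7=n, k−8=c, q−9=h.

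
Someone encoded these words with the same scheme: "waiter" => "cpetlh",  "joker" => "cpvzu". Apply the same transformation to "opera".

Read the word backwards and shift each letter +11.
On opera: reverse → arepo; then shift: a+11=l, r+11=c, e+11=p, p+11=a, o+11=z.

lcpaz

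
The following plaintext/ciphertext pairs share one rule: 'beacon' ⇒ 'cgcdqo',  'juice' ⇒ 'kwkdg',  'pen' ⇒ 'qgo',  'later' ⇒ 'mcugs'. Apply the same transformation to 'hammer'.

icnngs

The shift depends on letter class: consonant b→c is +1, but vowel e→g is +2. The rule splits by letter class: vowels +2, consonants +1.
Applying it to hammer: h(cons)+1=i, a(vowel)+2=c, m(cons)+1=n, m(cons)+1=n, e(vowel)+2=g, r(cons)+1=s.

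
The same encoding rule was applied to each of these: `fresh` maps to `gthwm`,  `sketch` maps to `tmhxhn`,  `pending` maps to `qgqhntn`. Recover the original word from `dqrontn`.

In fresh: f→g is +1, r→t is +2, e→h is +3, s→w is +4 — the shift increases by 1 each position. Each letter shifts forward by (position + 1), i.e. 1, 2, 3, … — the shift grows by one for each successive letter.
Decoding dqrontn: d−1=c, q−2=o, r−3=o, o−4=k, n−5=i, t−6=n, n−7=g.

cooking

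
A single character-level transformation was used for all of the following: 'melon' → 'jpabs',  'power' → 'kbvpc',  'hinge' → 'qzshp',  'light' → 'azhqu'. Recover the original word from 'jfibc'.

major

Treating letters as 0–25, the rule is x ↦ 9x + 5 (mod 26).
Decoding jfibc: j(9)→3·(9−5)≡12=m; f(5)→3·(5−5)≡0=a; i(8)→3·(8−5)≡9=j; b(1)→3·(1−5)≡14=o; c(2)→3·(2−5)≡17=r (all mod 26).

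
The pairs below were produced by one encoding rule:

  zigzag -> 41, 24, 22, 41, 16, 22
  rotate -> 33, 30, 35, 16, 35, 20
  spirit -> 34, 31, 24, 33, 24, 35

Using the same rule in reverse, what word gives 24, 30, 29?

ion

The number is (letter's place in the alphabet, a=1) + 15.
Decoding 24, 30, 29: 24→(24−15)÷1=9=i, 30→(30−15)÷1=15=o, 29→(29−15)÷1=14=n.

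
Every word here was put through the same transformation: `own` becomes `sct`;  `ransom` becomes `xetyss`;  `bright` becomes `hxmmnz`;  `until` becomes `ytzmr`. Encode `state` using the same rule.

yzezi

The rule splits by letter class: vowels +4, consonants +6.
For state: s(cons)+6=y, t(cons)+6=z, a(vowel)+4=e, t(cons)+6=z, e(vowel)+4=i.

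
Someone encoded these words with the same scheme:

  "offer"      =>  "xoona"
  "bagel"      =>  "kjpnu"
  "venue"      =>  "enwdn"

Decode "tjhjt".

kayak

Compare letters: o→x is +9, f→o is +9, f→o is +9 — a constant shift. Each letter is shifted forward by 9 in the alphabet (a Caesar shift of +9).
Undoing it on tjhjt: t−9=k, j−9=a, h−9=y, j−9=a, t−9=k.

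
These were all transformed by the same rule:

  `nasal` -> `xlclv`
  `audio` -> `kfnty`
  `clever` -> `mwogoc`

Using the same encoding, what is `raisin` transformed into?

Shifts by position in nasal: pos 0: n→x (+10), pos 1: a→l (+11), pos 2: s→c (+10), pos 3: a→l (+11) — repeating every 2. It's a Vigenère-style cipher with numeric key [10,11]: position i shifts by key[i mod 2].
For raisin: r+10=b, a+11=l, i+10=s, s+11=d, i+10=s, n+11=y.

blsdsy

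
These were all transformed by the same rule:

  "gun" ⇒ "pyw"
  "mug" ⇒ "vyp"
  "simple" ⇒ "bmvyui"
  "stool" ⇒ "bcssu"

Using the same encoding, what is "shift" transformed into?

The shift depends on letter class: consonant g→p is +9, but vowel u→y is +4. Vowels shift forward by 4 and consonants shift forward by 9.
On shift: s(cons)+9=b, h(cons)+9=q, i(vowel)+4=m, f(cons)+9=o, t(cons)+9=c.

bqmoc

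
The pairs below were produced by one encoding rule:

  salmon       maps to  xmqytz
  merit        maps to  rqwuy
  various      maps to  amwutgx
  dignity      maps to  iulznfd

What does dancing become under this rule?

imsonzl

Shifts by position in salmon: pos 0: s→x (+5), pos 1: a→m (+12), pos 2: l→q (+5), pos 3: m→y (+12) — repeating every 2. The shifts repeat in a cycle of length 2: positions 0,1,… shift by +5, +12, then the pattern repeats.
For dancing: d+5=i, a+12=m, n+5=s, c+12=o, i+5=n, n+12=z, g+5=l.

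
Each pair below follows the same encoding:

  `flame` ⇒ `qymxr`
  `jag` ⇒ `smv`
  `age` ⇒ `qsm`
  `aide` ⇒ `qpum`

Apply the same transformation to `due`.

The output letters match the input read backwards, each shifted +12: flame reversed is emalf. Read the word backwards and shift each letter +12.
For due: reverse → eud; then shift: e+12=q, u+12=g, d+12=p.

qgp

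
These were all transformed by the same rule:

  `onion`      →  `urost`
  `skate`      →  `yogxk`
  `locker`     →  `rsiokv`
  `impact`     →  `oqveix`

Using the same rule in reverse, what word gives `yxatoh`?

Shifts by position in onion: pos 0: o→u (+6), pos 1: n→r (+4), pos 2: i→o (+6), pos 3: o→s (+4) — repeating every 2. It's a Vigenère-style cipher with numeric key [6,4]: position i shifts by key[i mod 2].
Decoding yxatoh: y−6=s, x−4=t, a−6=u, t−4=p, o−6=i, h−4=d.

stupid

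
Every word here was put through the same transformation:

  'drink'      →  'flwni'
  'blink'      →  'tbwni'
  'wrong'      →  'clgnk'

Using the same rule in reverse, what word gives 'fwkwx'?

d(3)→f(5) and r(17)→l(11) fit y≡19x+0 (mod 26); the inverse of 19 mod 26 is 11. Each letter's alphabet position (a=0..z=25) is mapped through 19·x+0 mod 26 — an affine cipher.
Reversing it on fwkwx: f(5)→11·(5−0)≡3=d; w(22)→11·(22−0)≡8=i; k(10)→11·(10−0)≡6=g; w(22)→11·(22−0)≡8=i; x(23)→11·(23−0)≡19=t (all mod 26).

digit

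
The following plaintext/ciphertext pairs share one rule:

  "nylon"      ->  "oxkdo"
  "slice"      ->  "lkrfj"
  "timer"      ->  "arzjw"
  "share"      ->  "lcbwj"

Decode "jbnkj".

Treating letters as 0–25, the rule is x ↦ 15x + 1 (mod 26).
Reversing it on jbnkj: j(9)→7·(9−1)≡4=e; b(1)→7·(1−1)≡0=a; n(13)→7·(13−1)≡6=g; k(10)→7·(10−1)≡11=l; j(9)→7·(9−1)≡4=e (all mod 26).

eagle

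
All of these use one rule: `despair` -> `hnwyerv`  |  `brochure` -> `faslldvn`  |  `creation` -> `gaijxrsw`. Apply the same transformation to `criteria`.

gamciamj

Shifts by position in despair: pos 0: d→h (+4), pos 1: e→n (+9), pos 2: s→w (+4), pos 3: p→y (+9) — repeating every 2. A repeating key of period 2 is used — shifts +4, +9 over and over.
On criteria: c+4=g, r+9=a, i+4=m, t+9=c, e+4=i, r+9=a, i+4=m, a+9=j.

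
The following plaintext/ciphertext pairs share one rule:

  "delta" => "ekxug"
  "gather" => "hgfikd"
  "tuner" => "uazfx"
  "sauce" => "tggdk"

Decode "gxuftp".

friend

Shifts by position in delta: pos 0: d→e (+1), pos 1: e→k (+6), pos 2: l→x (+12), pos 3: t→u (+1), pos 4: a→g (+6) — repeating every 3. It's a Vigenère-style cipher with numeric key [1,6,12]: position i shifts by key[i mod 3].
Decoding gxuftp: g−1=f, x−6=r, u−12=i, f−1=e, t−6=n, p−12=d.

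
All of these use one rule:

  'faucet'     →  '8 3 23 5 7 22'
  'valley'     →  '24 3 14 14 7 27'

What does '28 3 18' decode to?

Letters become their 1-based position plus 2 (so a→3, b→4, …).
Reversing it on 28 3 18: 28→(28−2)÷1=26=z, 3→(3−2)÷1=1=a, 18→(18−2)÷1=16=p.

zap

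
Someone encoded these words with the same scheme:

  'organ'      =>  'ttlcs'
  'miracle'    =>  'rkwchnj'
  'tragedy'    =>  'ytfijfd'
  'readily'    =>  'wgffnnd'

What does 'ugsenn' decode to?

Shifts by position in organ: pos 0: o→t (+5), pos 1: r→t (+2), pos 2: g→l (+5), pos 3: a→c (+2) — repeating every 2. The shifts repeat in a cycle of length 2: positions 0,1,… shift by +5, +2, then the pattern repeats.
Reversing it on ugsenn: u−5=p, g−2=e, s−5=n, e−2=c, n−5=i, n−2=l.

pencil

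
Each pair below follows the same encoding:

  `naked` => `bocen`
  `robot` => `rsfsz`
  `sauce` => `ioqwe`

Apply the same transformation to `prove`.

n(13)→b(1) and a(0)→o(14) fit y≡17x+14 (mod 26); the inverse of 17 mod 26 is 23. Treating letters as 0–25, the rule is x ↦ 17x + 14 (mod 26).
On prove: p(15)→17·15+14≡9=j; r(17)→17·17+14≡17=r; o(14)→17·14+14≡18=s; v(21)→17·21+14≡7=h; e(4)→17·4+14≡4=e (all mod 26).

jrshe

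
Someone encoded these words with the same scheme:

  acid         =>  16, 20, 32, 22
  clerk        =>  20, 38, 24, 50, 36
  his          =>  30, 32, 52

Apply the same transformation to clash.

20, 38, 16, 52, 30

a(#1)→16 and c(#3)→20: differences scale by 2, so n = 2·pos + 14. With a=1..z=26, the number is 2·pos + 14.
Applying it to clash: c=3→20, l=12→38, a=1→16, s=19→52, h=8→30.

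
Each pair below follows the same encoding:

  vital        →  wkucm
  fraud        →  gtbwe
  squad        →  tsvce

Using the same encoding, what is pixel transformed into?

qkygm

The shifts repeat in a cycle of length 2: positions 0,1,… shift by +1, +2, then the pattern repeats.
Applying it to pixel: p+1=q, i+2=k, x+1=y, e+2=g, l+1=m.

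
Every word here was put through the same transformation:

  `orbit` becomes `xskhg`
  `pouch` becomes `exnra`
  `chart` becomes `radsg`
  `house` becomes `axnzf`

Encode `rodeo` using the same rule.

sxyfx

o(14)→x(23) and r(17)→s(18) fit y≡7x+3 (mod 26); the inverse of 7 mod 26 is 15. Treating letters as 0–25, the rule is x ↦ 7x + 3 (mod 26).
On rodeo: r(17)→7·17+3≡18=s; o(14)→7·14+3≡23=x; d(3)→7·3+3≡24=y; e(4)→7·4+3≡5=f; o(14)→7·14+3≡23=x (all mod 26).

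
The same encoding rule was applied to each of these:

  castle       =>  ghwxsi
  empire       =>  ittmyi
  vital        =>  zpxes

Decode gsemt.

claim

Shifts by position in castle: pos 0: c→g (+4), pos 1: a→h (+7), pos 2: s→w (+4), pos 3: t→x (+4), pos 4: l→s (+7), pos 5: e→i (+4) — repeating every 3. A repeating key of period 3 is used — shifts +4, +7, +4 over and over.
Undoing it on gsemt: g−4=c, s−7=l, e−4=a, m−4=i, t−7=m.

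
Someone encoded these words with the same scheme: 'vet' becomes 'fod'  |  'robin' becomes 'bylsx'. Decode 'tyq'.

Compare letters: v→f is +10, e→o is +10, t→d is +10 — a constant shift. Every letter moves 10 places later in the alphabet, wrapping around z→a.
Undoing it on tyq: t−10=j, y−10=o, q−10=g.

jog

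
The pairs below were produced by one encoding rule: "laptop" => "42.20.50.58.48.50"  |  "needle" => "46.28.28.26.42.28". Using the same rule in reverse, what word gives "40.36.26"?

kid

With a=1..z=26, the number is 2·pos + 18.
Reversing it on 40.36.26: 40→(40−18)÷2=11=k, 36→(36−18)÷2=9=i, 26→(26−18)÷2=4=d.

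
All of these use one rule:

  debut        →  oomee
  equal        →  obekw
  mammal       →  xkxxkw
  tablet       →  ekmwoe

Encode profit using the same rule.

acyqse

The shift depends on letter class: consonant d→o is +11, but vowel e→o is +10. Two shifts are in play — +10 for a/e/i/o/u, +11 for every other letter.
For profit: p(cons)+11=a, r(cons)+11=c, o(vowel)+10=y, f(cons)+11=q, i(vowel)+10=s, t(cons)+11=e.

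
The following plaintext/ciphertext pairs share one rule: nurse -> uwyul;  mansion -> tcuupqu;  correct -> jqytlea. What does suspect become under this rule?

Shifts by position in nurse: pos 0: n→u (+7), pos 1: u→w (+2), pos 2: r→y (+7), pos 3: s→u (+2) — repeating every 2. A repeating key of period 2 is used — shifts +7, +2 over and over.
On suspect: s+7=z, u+2=w, s+7=z, p+2=r, e+7=l, c+2=e, t+7=a.

zwzrlea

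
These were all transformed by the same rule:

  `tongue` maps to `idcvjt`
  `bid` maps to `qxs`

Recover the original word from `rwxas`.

child

Compare letters: t→i is +15, o→d is +15, n→c is +15 — a constant shift. Every letter moves 15 places later in the alphabet, wrapping around z→a.
Undoing it on rwxas: r−15=c, w−15=h, x−15=i, a−15=l, s−15=d.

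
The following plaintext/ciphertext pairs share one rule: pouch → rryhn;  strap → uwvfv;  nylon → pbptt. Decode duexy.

brass

In pouch: p→r is +2, o→r is +3, u→y is +4, c→h is +5 — the shift increases by 1 each position. Each letter shifts forward by (position + 2), i.e. 2, 3, 4, … — the shift grows by one for each successive letter.
Decoding duexy: d−2=b, u−3=r, e−4=a, x−5=s, y−6=s.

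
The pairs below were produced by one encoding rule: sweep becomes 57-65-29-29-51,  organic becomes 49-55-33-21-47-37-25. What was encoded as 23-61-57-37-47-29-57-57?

business

s(#19)→57 and w(#23)→65: differences scale by 2, so n = 2·pos + 19. Each letter becomes 2×(its alphabet position, a=1..z=26) + 19.
Decoding 23-61-57-37-47-29-57-57: 23→(23−19)÷2=2=b, 61→(61−19)÷2=21=u, 57→(57−19)÷2=19=s, 37→(37−19)÷2=9=i, 47→(47−19)÷2=14=n, 29→(29−19)÷2=5=e, 57→(57−19)÷2=19=s, 57→(57−19)÷2=19=s.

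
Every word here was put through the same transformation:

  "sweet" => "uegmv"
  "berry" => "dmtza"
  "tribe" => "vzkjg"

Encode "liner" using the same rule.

Shifts by position in sweet: pos 0: s→u (+2), pos 1: w→e (+8), pos 2: e→g (+2), pos 3: e→m (+8) — repeating every 2. A repeating key of period 2 is used — shifts +2, +8 over and over.
On liner: l+2=n, i+8=q, n+2=p, e+8=m, r+2=t.

nqpmt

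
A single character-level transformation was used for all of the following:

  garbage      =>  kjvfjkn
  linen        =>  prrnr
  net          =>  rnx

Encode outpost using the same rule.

xdxtxwx

The shift depends on letter class: consonant g→k is +4, but vowel a→j is +9. The rule splits by letter class: vowels +9, consonants +4.
For outpost: o(vowel)+9=x, u(vowel)+9=d, t(cons)+4=x, p(cons)+4=t, o(vowel)+9=x, s(cons)+4=w, t(cons)+4=x.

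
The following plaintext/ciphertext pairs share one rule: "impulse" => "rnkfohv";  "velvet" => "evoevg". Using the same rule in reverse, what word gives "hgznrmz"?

Each pair mirrors across the alphabet (i↔r, m↔n, p↔k): positions sum to 25. Letters are reflected about the middle of the alphabet (position → 25−position): Atbash.
Reversing it on hgznrmz: h↔s, g↔t, z↔a, n↔m, r↔i, m↔n, z↔a.

stamina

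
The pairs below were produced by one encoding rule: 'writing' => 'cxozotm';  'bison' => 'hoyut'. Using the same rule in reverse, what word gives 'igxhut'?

Compare letters: w→c is +6, r→x is +6, i→o is +6 — a constant shift. It's a constant shift of +6 (ROT6).
Reversing it on igxhut: i−6=c, g−6=a, x−6=r, h−6=b, u−6=o, t−6=n.

carbon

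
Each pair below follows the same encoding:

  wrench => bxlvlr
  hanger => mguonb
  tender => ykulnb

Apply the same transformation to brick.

In wrench: w→b is +5, r→x is +6, e→l is +7, n→v is +8 — the shift increases by 1 each position. The shift increases by 1 at each position, starting from +5: 5, 6, 7, ….
On brick: b+5=g, r+6=x, i+7=p, c+8=k, k+9=t.

gxpkt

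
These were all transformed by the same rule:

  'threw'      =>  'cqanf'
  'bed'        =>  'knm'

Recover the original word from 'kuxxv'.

bloom

Compare letters: t→c is +9, h→q is +9, r→a is +9 — a constant shift. It's a constant shift of +9 (ROT9).
Undoing it on kuxxv: k−9=b, u−9=l, x−9=o, x−9=o, v−9=m.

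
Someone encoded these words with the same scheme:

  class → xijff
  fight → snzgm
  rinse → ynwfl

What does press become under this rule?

kylff

c(2)→x(23) and l(11)→i(8) fit y≡7x+9 (mod 26); the inverse of 7 mod 26 is 15. This is an affine cipher: with a=0,…,z=25, each position x becomes (7x+9) mod 26.
Applying it to press: p(15)→7·15+9≡10=k; r(17)→7·17+9≡24=y; e(4)→7·4+9≡11=l; s(18)→7·18+9≡5=f; s(18)→7·18+9≡5=f (all mod 26).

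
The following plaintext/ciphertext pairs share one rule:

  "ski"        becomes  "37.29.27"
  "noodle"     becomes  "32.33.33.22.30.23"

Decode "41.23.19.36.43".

weary

The number is (letter's place in the alphabet, a=1) + 18.
Decoding 41.23.19.36.43: 41→(41−18)÷1=23=w, 23→(23−18)÷1=5=e, 19→(19−18)÷1=1=a, 36→(36−18)÷1=18=r, 43→(43−18)÷1=25=y.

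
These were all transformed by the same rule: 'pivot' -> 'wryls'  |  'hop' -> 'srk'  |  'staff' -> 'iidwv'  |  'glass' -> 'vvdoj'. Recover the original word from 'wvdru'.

The output letters match the input read backwards, each shifted +3: pivot reversed is tovip. The word is reversed, then every letter is shifted forward by 3.
Undoing it on wvdru: shift back: w−3=t, v−3=s, d−3=a, r−3=o, u−3=r → tsaor; then reverse → roast.

roast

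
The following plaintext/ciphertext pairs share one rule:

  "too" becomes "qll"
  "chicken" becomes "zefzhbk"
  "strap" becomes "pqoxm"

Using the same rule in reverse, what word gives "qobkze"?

trench

Compare letters: t→q is +23, o→l is +23, o→l is +23 — a constant shift. Every letter moves 23 places later in the alphabet, wrapping around z→a.
Reversing it on qobkze: q−23=t, o−23=r, b−23=e, k−23=n, z−23=c, e−23=h.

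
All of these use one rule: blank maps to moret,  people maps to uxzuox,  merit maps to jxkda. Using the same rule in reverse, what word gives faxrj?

steam

b(1)→m(12) and l(11)→o(14) fit y≡21x+17 (mod 26); the inverse of 21 mod 26 is 5. Each letter's alphabet position (a=0..z=25) is mapped through 21·x+17 mod 26 — an affine cipher.
Reversing it on faxrj: f(5)→5·(5−17)≡18=s; a(0)→5·(0−17)≡19=t; x(23)→5·(23−17)≡4=e; r(17)→5·(17−17)≡0=a; j(9)→5·(9−17)≡12=m (all mod 26).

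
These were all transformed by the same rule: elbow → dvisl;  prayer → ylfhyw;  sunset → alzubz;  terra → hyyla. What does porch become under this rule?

Two steps: reverse the string, then apply a Caesar shift of +7.
Applying it to porch: reverse → hcrop; then shift: h+7=o, c+7=j, r+7=y, o+7=v, p+7=w.

ojyvw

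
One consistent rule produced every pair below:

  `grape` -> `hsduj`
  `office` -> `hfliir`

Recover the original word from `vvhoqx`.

The output letters match the input read backwards, each shifted +3: grape reversed is eparg. Read the word backwards and shift each letter +3.
Reversing it on vvhoqx: shift back: v−3=s, v−3=s, h−3=e, o−3=l, q−3=n, x−3=u → sselnu; then reverse → unless.

unless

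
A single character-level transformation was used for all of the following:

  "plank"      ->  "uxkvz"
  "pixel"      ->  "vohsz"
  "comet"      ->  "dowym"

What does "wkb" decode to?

Read the word backwards and shift each letter +10.
Decoding wkb: shift back: w−10=m, k−10=a, b−10=r → mar; then reverse → ram.

ram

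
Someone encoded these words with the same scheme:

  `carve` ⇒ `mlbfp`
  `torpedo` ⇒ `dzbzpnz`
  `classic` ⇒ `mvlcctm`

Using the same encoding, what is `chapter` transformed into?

The shift depends on letter class: consonant c→m is +10, but vowel a→l is +11. Vowels shift forward by 11 and consonants shift forward by 10.
For chapter: c(cons)+10=m, h(cons)+10=r, a(vowel)+11=l, p(cons)+10=z, t(cons)+10=d, e(vowel)+11=p, r(cons)+10=b.

mrlzdpb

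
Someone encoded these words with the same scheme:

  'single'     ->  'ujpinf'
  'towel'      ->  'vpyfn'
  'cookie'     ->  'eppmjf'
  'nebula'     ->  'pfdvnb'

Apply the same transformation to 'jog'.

lpi

The shift depends on letter class: consonant s→u is +2, but vowel i→j is +1. The rule splits by letter class: vowels +1, consonants +2.
On jog: j(cons)+2=l, o(vowel)+1=p, g(cons)+2=i.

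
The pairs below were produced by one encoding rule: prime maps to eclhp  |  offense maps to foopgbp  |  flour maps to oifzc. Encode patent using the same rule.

p(15)→e(4) and r(17)→c(2) fit y≡25x+19 (mod 26); the inverse of 25 mod 26 is 25. Treating letters as 0–25, the rule is x ↦ 25x + 19 (mod 26).
On patent: p(15)→25·15+19≡4=e; a(0)→25·0+19≡19=t; t(19)→25·19+19≡0=a; e(4)→25·4+19≡15=p; n(13)→25·13+19≡6=g; t(19)→25·19+19≡0=a (all mod 26).

etapga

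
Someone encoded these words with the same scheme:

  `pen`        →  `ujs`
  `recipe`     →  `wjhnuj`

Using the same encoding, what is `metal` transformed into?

Compare letters: p→u is +5, e→j is +5, n→s is +5 — a constant shift. This is a Caesar cipher with shift 5.
On metal: m+5=r, e+5=j, t+5=y, a+5=f, l+5=q.

rjyfq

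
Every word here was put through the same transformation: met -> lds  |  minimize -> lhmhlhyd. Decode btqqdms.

current

Compare letters: m→l is +25, e→d is +25, t→s is +25 — a constant shift. It's a constant shift of +25 (ROT25).
Decoding btqqdms: b−25=c, t−25=u, q−25=r, q−25=r, d−25=e, m−25=n, s−25=t.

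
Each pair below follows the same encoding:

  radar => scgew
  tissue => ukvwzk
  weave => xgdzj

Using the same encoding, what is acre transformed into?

beui

In radar: r→s is +1, a→c is +2, d→g is +3, a→e is +4 — the shift increases by 1 each position. Letter i (0-indexed) is shifted by i+1, so successive shifts are 1, 2, 3, ….
On acre: a+1=b, c+2=e, r+3=u, e+4=i.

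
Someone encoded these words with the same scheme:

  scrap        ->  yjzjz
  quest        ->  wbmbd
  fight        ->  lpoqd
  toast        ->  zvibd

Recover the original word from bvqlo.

voice

Each letter shifts forward by (position + 6), i.e. 6, 7, 8, … — the shift grows by one for each successive letter.
Decoding bvqlo: b−6=v, v−7=o, q−8=i, l−9=c, o−10=e.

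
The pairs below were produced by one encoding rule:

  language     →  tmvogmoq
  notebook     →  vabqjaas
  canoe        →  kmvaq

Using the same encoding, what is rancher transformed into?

zmvkpqz

Two shifts are in play — +12 for a/e/i/o/u, +8 for every other letter.
On rancher: r(cons)+8=z, a(vowel)+12=m, n(cons)+8=v, c(cons)+8=k, h(cons)+8=p, e(vowel)+12=q, r(cons)+8=z.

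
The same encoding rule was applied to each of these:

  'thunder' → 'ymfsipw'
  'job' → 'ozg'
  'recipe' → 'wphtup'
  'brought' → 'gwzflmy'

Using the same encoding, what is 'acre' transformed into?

lhwp

The shift depends on letter class: consonant t→y is +5, but vowel u→f is +11. Two shifts are in play — +11 for a/e/i/o/u, +5 for every other letter.
For acre: a(vowel)+11=l, c(cons)+5=h, r(cons)+5=w, e(vowel)+11=p.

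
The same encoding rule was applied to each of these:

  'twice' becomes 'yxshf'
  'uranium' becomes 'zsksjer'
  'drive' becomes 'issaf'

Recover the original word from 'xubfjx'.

strain

Shifts by position in twice: pos 0: t→y (+5), pos 1: w→x (+1), pos 2: i→s (+10), pos 3: c→h (+5), pos 4: e→f (+1) — repeating every 3. The shifts repeat in a cycle of length 3: positions 0,1,… shift by +5, +1, +10, then the pattern repeats.
Decoding xubfjx: x−5=s, u−1=t, b−10=r, f−5=a, j−1=i, x−10=n.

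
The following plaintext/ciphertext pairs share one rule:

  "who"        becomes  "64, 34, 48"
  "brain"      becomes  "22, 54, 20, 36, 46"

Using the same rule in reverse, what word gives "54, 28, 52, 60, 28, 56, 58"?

request

w(#23)→64 and h(#8)→34: differences scale by 2, so n = 2·pos + 18. The formula is n = 2×(alphabet index, a=1) + 18.
Decoding 54, 28, 52, 60, 28, 56, 58: 54→(54−18)÷2=18=r, 28→(28−18)÷2=5=e, 52→(52−18)÷2=17=q, 60→(60−18)÷2=21=u, 28→(28−18)÷2=5=e, 56→(56−18)÷2=19=s, 58→(58−18)÷2=20=t.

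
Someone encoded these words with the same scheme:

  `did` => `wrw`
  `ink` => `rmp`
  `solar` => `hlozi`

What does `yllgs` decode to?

booth

Each pair mirrors across the alphabet (d↔w, i↔r, d↔w): positions sum to 25. This is the alphabet-reversal cipher (Atbash): a becomes z, b becomes y, etc.
Decoding yllgs: y↔b, l↔o, l↔o, g↔t, s↔h.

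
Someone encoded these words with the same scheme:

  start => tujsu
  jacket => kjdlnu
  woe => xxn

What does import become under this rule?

rnqxsu

The rule splits by letter class: vowels +9, consonants +1.
Applying it to import: i(vowel)+9=r, m(cons)+1=n, p(cons)+1=q, o(vowel)+9=x, r(cons)+1=s, t(cons)+1=u.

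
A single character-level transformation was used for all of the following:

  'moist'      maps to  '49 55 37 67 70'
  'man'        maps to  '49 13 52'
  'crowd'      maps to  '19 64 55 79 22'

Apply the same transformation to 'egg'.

m(#13)→49 and o(#15)→55: differences scale by 3, so n = 3·pos + 10. With a=1..z=26, the number is 3·pos + 10.
For egg: e=5→25, g=7→31, g=7→31.

25 31 31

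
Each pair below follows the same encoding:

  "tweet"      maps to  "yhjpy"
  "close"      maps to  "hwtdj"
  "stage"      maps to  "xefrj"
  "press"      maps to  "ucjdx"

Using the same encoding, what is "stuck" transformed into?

Shifts by position in tweet: pos 0: t→y (+5), pos 1: w→h (+11), pos 2: e→j (+5), pos 3: e→p (+11) — repeating every 2. It's a Vigenère-style cipher with numeric key [5,11]: position i shifts by key[i mod 2].
For stuck: s+5=x, t+11=e, u+5=z, c+11=n, k+5=p.

xeznp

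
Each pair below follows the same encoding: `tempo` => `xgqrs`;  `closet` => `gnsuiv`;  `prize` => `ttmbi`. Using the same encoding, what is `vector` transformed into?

zggvst

Shifts by position in tempo: pos 0: t→x (+4), pos 1: e→g (+2), pos 2: m→q (+4), pos 3: p→r (+2) — repeating every 2. The shifts repeat in a cycle of length 2: positions 0,1,… shift by +4, +2, then the pattern repeats.
Applying it to vector: v+4=z, e+2=g, c+4=g, t+2=v, o+4=s, r+2=t.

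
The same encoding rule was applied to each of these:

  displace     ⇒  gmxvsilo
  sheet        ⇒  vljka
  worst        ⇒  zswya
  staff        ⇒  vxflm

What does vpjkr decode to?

sleek

In displace: d→g is +3, i→m is +4, s→x is +5, p→v is +6 — the shift increases by 1 each position. The shift increases by 1 at each position, starting from +3: 3, 4, 5, ….
Decoding vpjkr: v−3=s, p−4=l, j−5=e, k−6=e, r−7=k.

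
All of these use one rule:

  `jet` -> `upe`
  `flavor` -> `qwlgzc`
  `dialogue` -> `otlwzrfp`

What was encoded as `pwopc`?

Compare letters: j→u is +11, e→p is +11, t→e is +11 — a constant shift. This is a Caesar cipher with shift 11.
Decoding pwopc: p−11=e, w−11=l, o−11=d, p−11=e, c−11=r.

elder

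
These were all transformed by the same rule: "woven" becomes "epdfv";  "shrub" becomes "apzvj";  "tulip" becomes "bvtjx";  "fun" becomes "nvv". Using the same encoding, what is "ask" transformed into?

bas

Two shifts are in play — +1 for a/e/i/o/u, +8 for every other letter.
Applying it to ask: a(vowel)+1=b, s(cons)+8=a, k(cons)+8=s.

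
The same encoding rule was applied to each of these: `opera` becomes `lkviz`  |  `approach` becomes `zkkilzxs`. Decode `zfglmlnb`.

Each pair mirrors across the alphabet (o↔l, p↔k, e↔v): positions sum to 25. Each letter is replaced by its mirror in the alphabet: a↔z, b↔y, c↔x, and so on (the Atbash cipher).
Decoding zfglmlnb: z↔a, f↔u, g↔t, l↔o, m↔n, l↔o, n↔m, b↔y.

autonomy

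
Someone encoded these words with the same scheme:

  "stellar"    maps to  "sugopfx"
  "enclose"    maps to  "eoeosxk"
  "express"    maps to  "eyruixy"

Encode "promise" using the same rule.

In stellar: s→s is +0, t→u is +1, e→g is +2, l→o is +3 — the shift increases by 1 each position. Each letter shifts forward by its position index (0, 1, 2, …) — the shift grows by one for each successive letter.
For promise: p+0=p, r+1=s, o+2=q, m+3=p, i+4=m, s+5=x, e+6=k.

psqpmxk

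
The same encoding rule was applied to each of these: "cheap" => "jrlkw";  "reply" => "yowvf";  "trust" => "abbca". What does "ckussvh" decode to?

Shifts by position in cheap: pos 0: c→j (+7), pos 1: h→r (+10), pos 2: e→l (+7), pos 3: a→k (+10) — repeating every 2. A repeating key of period 2 is used — shifts +7, +10 over and over.
Reversing it on ckussvh: c−7=v, k−10=a, u−7=n, s−10=i, s−7=l, v−10=l, h−7=a.

vanilla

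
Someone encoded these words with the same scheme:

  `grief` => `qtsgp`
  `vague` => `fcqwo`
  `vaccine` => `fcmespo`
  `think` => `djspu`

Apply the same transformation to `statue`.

A repeating key of period 2 is used — shifts +10, +2 over and over.
On statue: s+10=c, t+2=v, a+10=k, t+2=v, u+10=e, e+2=g.

cvkveg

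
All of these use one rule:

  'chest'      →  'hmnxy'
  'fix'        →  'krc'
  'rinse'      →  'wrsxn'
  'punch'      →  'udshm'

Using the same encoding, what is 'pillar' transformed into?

urqqjw

Vowels shift forward by 9 and consonants shift forward by 5.
Applying it to pillar: p(cons)+5=u, i(vowel)+9=r, l(cons)+5=q, l(cons)+5=q, a(vowel)+9=j, r(cons)+5=w.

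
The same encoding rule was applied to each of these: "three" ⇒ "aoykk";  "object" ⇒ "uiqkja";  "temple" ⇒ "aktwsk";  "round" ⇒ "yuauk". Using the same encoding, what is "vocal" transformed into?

cujgs

The shift depends on letter class: consonant t→a is +7, but vowel e→k is +6. Vowels shift forward by 6 and consonants shift forward by 7.
On vocal: v(cons)+7=c, o(vowel)+6=u, c(cons)+7=j, a(vowel)+6=g, l(cons)+7=s.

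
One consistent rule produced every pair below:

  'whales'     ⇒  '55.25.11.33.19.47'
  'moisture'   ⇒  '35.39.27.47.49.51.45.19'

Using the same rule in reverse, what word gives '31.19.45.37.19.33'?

w(#23)→55 and h(#8)→25: differences scale by 2, so n = 2·pos + 9. The formula is n = 2×(alphabet index, a=1) + 9.
Undoing it on 31.19.45.37.19.33: 31→(31−9)÷2=11=k, 19→(19−9)÷2=5=e, 45→(45−9)÷2=18=r, 37→(37−9)÷2=14=n, 19→(19−9)÷2=5=e, 33→(33−9)÷2=12=l.

kernel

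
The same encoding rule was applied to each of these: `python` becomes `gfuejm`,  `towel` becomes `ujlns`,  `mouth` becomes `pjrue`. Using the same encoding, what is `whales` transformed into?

lezsnx

Treating letters as 0–25, the rule is x ↦ 23x + 25 (mod 26).
On whales: w(22)→23·22+25≡11=l; h(7)→23·7+25≡4=e; a(0)→23·0+25≡25=z; l(11)→23·11+25≡18=s; e(4)→23·4+25≡13=n; s(18)→23·18+25≡23=x (all mod 26).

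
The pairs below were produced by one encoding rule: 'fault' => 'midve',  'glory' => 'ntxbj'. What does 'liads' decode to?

In fault: f→m is +7, a→i is +8, u→d is +9, l→v is +10 — the shift increases by 1 each position. The shift increases by 1 at each position, starting from +7: 7, 8, 9, ….
Decoding liads: l−7=e, i−8=a, a−9=r, d−10=t, s−11=h.

earth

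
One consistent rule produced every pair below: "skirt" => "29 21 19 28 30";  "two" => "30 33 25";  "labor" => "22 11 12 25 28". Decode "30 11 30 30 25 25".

tattoo

s is letter #19 and maps to 29: an offset of 10. Letters become their 1-based position plus 10 (so a→11, b→12, …).
Undoing it on 30 11 30 30 25 25: 30→(30−10)÷1=20=t, 11→(11−10)÷1=1=a, 30→(30−10)÷1=20=t, 30→(30−10)÷1=20=t, 25→(25−10)÷1=15=o, 25→(25−10)÷1=15=o.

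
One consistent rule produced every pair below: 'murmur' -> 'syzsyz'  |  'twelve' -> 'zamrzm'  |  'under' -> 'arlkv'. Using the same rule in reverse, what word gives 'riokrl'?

Shifts by position in murmur: pos 0: m→s (+6), pos 1: u→y (+4), pos 2: r→z (+8), pos 3: m→s (+6), pos 4: u→y (+4), pos 5: r→z (+8) — repeating every 3. The shifts repeat in a cycle of length 3: positions 0,1,… shift by +6, +4, +8, then the pattern repeats.
Decoding riokrl: r−6=l, i−4=e, o−8=g, k−6=e, r−4=n, l−8=d.

legend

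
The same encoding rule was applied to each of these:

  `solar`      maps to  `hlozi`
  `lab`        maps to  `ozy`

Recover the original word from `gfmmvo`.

Each pair mirrors across the alphabet (s↔h, o↔l, l↔o): positions sum to 25. Letters are reflected about the middle of the alphabet (position → 25−position): Atbash.
Reversing it on gfmmvo: g↔t, f↔u, m↔n, m↔n, v↔e, o↔l.

tunnel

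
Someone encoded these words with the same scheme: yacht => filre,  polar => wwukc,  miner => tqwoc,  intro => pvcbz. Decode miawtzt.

farming

The shift increases by 1 at each position, starting from +7: 7, 8, 9, ….
Decoding miawtzt: m−7=f, i−8=a, a−9=r, w−10=m, t−11=i, z−12=n, t−13=g.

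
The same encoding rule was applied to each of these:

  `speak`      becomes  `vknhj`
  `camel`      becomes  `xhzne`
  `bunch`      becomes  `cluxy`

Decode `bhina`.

wafer

Each letter's alphabet position (a=0..z=25) is mapped through 21·x+7 mod 26 — an affine cipher.
Reversing it on bhina: b(1)→5·(1−7)≡22=w; h(7)→5·(7−7)≡0=a; i(8)→5·(8−7)≡5=f; n(13)→5·(13−7)≡4=e; a(0)→5·(0−7)≡17=r (all mod 26).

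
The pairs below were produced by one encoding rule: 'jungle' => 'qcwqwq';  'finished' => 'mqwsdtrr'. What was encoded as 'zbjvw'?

Letter i (0-indexed) is shifted by i+7, so successive shifts are 7, 8, 9, ….
Undoing it on zbjvw: z−7=s, b−8=t, j−9=a, v−10=l, w−11=l.

stall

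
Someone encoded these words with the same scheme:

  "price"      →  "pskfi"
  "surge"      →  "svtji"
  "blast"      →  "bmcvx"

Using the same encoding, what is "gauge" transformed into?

gbwji

In price: p→p is +0, r→s is +1, i→k is +2, c→f is +3 — the shift increases by 1 each position. The shift increases by 1 at each position, starting from +0: 0, 1, 2, ….
Applying it to gauge: g+0=g, a+1=b, u+2=w, g+3=j, e+4=i.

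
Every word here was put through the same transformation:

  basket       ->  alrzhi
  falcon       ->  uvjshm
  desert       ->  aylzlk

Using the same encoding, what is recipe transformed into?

lwpjly

Read the word backwards and shift each letter +7.
On recipe: reverse → epicer; then shift: e+7=l, p+7=w, i+7=p, c+7=j, e+7=l, r+7=y.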